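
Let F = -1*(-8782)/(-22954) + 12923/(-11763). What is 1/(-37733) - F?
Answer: 7545280330781/5094104083083 ≈ 1.4812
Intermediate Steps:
F = -199968604/135003951 (F = 8782*(-1/22954) + 12923*(-1/11763) = -4391/11477 - 12923/11763 = -199968604/135003951 ≈ -1.4812)
1/(-37733) - F = 1/(-37733) - 1*(-199968604/135003951) = -1/37733 + 199968604/135003951 = 7545280330781/5094104083083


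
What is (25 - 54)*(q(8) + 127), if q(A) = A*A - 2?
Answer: -5481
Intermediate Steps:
q(A) = -2 + A² (q(A) = A² - 2 = -2 + A²)
(25 - 54)*(q(8) + 127) = (25 - 54)*((-2 + 8²) + 127) = -29*((-2 + 64) + 127) = -29*(62 + 127) = -29*189 = -5481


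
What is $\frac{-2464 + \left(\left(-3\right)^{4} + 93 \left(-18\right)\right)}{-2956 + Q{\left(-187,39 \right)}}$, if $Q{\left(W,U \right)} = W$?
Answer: $\frac{4057}{3143} \approx 1.2908$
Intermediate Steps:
$\frac{-2464 + \left(\left(-3\right)^{4} + 93 \left(-18\right)\right)}{-2956 + Q{\left(-187,39 \right)}} = \frac{-2464 + \left(\left(-3\right)^{4} + 93 \left(-18\right)\right)}{-2956 - 187} = \frac{-2464 + \left(81 - 1674\right)}{-3143} = \left(-2464 - 1593\right) \left(- \frac{1}{3143}\right) = \left(-4057\right) \left(- \frac{1}{3143}\right) = \frac{4057}{3143}$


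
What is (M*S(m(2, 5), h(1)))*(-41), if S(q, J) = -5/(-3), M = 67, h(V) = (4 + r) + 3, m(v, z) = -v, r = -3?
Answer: -13735/3 ≈ -4578.3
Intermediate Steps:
h(V) = 4 (h(V) = (4 - 3) + 3 = 1 + 3 = 4)
S(q, J) = 5/3 (S(q, J) = -5*(-1/3) = 5/3)
(M*S(m(2, 5), h(1)))*(-41) = (67*(5/3))*(-41) = (335/3)*(-41) = -13735/3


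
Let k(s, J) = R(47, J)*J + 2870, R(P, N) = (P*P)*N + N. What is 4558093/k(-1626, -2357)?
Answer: 4558093/12277545160 ≈ 0.00037125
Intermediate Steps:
R(P, N) = N + N*P² (R(P, N) = P²*N + N = N*P² + N = N + N*P²)
k(s, J) = 2870 + 2210*J² (k(s, J) = (J*(1 + 47²))*J + 2870 = (J*(1 + 2209))*J + 2870 = (J*2210)*J + 2870 = (2210*J)*J + 2870 = 2210*J² + 2870 = 2870 + 2210*J²)
4558093/k(-1626, -2357) = 4558093/(2870 + 2210*(-2357)²) = 4558093/(2870 + 2210*5555449) = 4558093/(2870 + 12277542290) = 4558093/12277545160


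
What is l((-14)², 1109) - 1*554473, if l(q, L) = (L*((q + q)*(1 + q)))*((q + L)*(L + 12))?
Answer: 125285255119007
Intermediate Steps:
l(q, L) = 2*L*q*(1 + q)*(12 + L)*(L + q) (l(q, L) = (L*((2*q)*(1 + q)))*((L + q)*(12 + L)) = (L*(2*q*(1 + q)))*((12 + L)*(L + q)) = (2*L*q*(1 + q))*((12 + L)*(L + q)) = 2*L*q*(1 + q)*(12 + L)*(L + q))
l((-14)², 1109) - 1*554473 = 2*1109*(-14)²*(1109² + 12*1109 + 12*(-14)² + 12*((-14)²)² + 1109*((-14)²)² + (-14)²*1109² + 13*1109*(-14)²) - 1*554473 = 2*1109*196*(1229881 + 13308 + 12*196 + 12*196² + 1109*196² + 196*1229881 + 13*1109*196) - 554473 = 2*1109*196*(1229881 + 13308 + 2352 + 12*38416 + 1109*38416 + 241056676 + 2825732) - 554473 = 2*1109*196*(1229881 + 13308 + 2352 + 460992 + 42603344 + 241056676 + 2825732) - 554473 = 2*1109*196*288192285 - 554473 = 125285255673480 - 554473 = 125285255119007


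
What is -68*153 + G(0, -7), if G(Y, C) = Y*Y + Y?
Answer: -10404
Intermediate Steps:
G(Y, C) = Y + Y² (G(Y, C) = Y² + Y = Y + Y²)
-68*153 + G(0, -7) = -68*153 + 0*(1 + 0) = -10404 + 0*1 = -10404 + 0 = -10404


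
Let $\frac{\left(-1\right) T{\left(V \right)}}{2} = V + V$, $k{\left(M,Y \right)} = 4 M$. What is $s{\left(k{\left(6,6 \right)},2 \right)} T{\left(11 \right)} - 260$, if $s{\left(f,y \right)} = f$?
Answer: $-1316$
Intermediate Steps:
$T{\left(V \right)} = - 4 V$ ($T{\left(V \right)} = - 2 \left(V + V\right) = - 2 \cdot 2 V = - 4 V$)
$s{\left(k{\left(6,6 \right)},2 \right)} T{\left(11 \right)} - 260 = 4 \cdot 6 \left(\left(-4\right) 11\right) - 260 = 24 \left(-44\right) - 260 = -1056 - 260 = -1316$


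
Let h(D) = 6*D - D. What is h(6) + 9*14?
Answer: 156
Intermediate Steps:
h(D) = 5*D
h(6) + 9*14 = 5*6 + 9*14 = 30 + 126 = 156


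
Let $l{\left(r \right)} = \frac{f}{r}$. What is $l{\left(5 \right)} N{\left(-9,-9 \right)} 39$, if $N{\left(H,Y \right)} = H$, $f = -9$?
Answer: $\frac{3159}{5} \approx 631.8$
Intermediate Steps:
$l{\left(r \right)} = - \frac{9}{r}$
$l{\left(5 \right)} N{\left(-9,-9 \right)} 39 = - \frac{9}{5} \left(-9\right) 39 = \left(-9\right) \frac{1}{5} \left(-9\right) 39 = \left(- \frac{9}{5}\right) \left(-9\right) 39 = \frac{81}{5} \cdot 39 = \frac{3159}{5}$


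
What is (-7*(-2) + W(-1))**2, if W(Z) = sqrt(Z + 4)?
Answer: (14 + sqrt(3))**2 ≈ 247.50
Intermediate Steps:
W(Z) = sqrt(4 + Z)
(-7*(-2) + W(-1))**2 = (-7*(-2) + sqrt(4 - 1))**2 = (14 + sqrt(3))**2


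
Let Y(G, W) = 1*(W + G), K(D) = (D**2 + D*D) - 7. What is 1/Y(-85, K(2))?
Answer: -1/84 ≈ -0.011905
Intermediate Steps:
K(D) = -7 + 2*D**2 (K(D) = (D**2 + D**2) - 7 = 2*D**2 - 7 = -7 + 2*D**2)
Y(G, W) = G + W (Y(G, W) = 1*(G + W) = G + W)
1/Y(-85, K(2)) = 1/(-85 + (-7 + 2*2**2)) = 1/(-85 + (-7 + 2*4)) = 1/(-85 + (-7 + 8)) = 1/(-85 + 1) = 1/(-84) = -1/84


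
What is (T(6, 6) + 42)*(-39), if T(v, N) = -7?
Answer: -1365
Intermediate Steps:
(T(6, 6) + 42)*(-39) = (-7 + 42)*(-39) = 35*(-39) = -1365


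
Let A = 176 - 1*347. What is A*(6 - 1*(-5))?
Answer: -1881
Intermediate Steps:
A = -171 (A = 176 - 347 = -171)
A*(6 - 1*(-5)) = -171*(6 - 1*(-5)) = -171*(6 + 5) = -171*11 = -1881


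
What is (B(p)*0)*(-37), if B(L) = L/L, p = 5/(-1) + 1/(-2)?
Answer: 0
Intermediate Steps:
p = -11/2 (p = 5*(-1) + 1*(-½) = -5 - ½ = -11/2 ≈ -5.5000)
B(L) = 1
(B(p)*0)*(-37) = (1*0)*(-37) = 0*(-37) = 0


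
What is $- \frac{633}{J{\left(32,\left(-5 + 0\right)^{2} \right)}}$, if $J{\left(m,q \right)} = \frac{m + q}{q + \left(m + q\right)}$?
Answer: $- \frac{17302}{19} \approx -910.63$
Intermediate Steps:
$J{\left(m,q \right)} = \frac{m + q}{m + 2 q}$
$- \frac{633}{J{\left(32,\left(-5 + 0\right)^{2} \right)}} = - \frac{633}{\frac{1}{32 + 2 \left(-5 + 0\right)^{2}} \left(32 + \left(-5 + 0\right)^{2}\right)} = - \frac{633}{\frac{1}{32 + 2 \left(-5\right)^{2}} \left(32 + \left(-5\right)^{2}\right)} = - \frac{633}{\frac{1}{32 + 2 \cdot 25} \left(32 + 25\right)} = - \frac{633}{\frac{1}{32 + 50} \cdot 57} = - \frac{633}{\frac{1}{82} \cdot 57} = - \frac{633}{\frac{57}{82}} = \left(-633\right) \frac{82}{57} = - \frac{17302}{19}$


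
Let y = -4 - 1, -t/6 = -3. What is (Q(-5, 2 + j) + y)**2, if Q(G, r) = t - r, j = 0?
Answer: 121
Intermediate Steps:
t = 18 (t = -6*(-3) = 18)
y = -5
Q(G, r) = 18 - r
(Q(-5, 2 + j) + y)**2 = ((18 - (2 + 0)) - 5)**2 = ((18 - 1*2) - 5)**2 = ((18 - 2) - 5)**2 = (16 - 5)**2 = 11**2 = 121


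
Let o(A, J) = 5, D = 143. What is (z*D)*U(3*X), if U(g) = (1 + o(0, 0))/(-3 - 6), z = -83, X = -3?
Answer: 23738/3 ≈ 7912.7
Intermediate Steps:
U(g) = -⅔ (U(g) = (1 + 5)/(-3 - 6) = 6/(-9) = 6*(-⅑) = -⅔)
(z*D)*U(3*X) = -83*143*(-⅔) = -11869*(-⅔) = 23738/3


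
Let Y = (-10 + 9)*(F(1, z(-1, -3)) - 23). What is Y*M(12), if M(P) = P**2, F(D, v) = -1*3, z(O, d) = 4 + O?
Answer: 3744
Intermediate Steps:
F(D, v) = -3
Y = 26 (Y = (-10 + 9)*(-3 - 23) = -1*(-26) = 26)
Y*M(12) = 26*12**2 = 26*144 = 3744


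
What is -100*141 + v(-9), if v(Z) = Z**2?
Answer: -14019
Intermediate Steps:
-100*141 + v(-9) = -100*141 + (-9)**2 = -14100 + 81 = -14019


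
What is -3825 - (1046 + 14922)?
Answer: -19793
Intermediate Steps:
-3825 - (1046 + 14922) = -3825 - 1*15968 = -3825 - 15968 = -19793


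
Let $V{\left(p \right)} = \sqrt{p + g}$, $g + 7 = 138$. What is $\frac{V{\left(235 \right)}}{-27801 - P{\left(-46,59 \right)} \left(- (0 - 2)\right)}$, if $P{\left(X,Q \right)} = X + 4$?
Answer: $- \frac{\sqrt{366}}{27717} \approx -0.00069023$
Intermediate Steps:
$g = 131$ ($g = -7 + 138 = 131$)
$V{\left(p \right)} = \sqrt{131 + p}$ ($V{\left(p \right)} = \sqrt{p + 131} = \sqrt{131 + p}$)
$P{\left(X,Q \right)} = 4 + X$
$\frac{V{\left(235 \right)}}{-27801 - P{\left(-46,59 \right)} \left(- (0 - 2)\right)} = \frac{\sqrt{131 + 235}}{-27801 - \left(4 - 46\right) \left(- (0 - 2)\right)} = \frac{\sqrt{366}}{-27801 - - 42 \left(\left(-1\right) \left(-2\right)\right)} = \frac{\sqrt{366}}{-27801 - \left(-42\right) 2} = \frac{\sqrt{366}}{-27801 - -84} = \frac{\sqrt{366}}{-27801 + 84} = \frac{\sqrt{366}}{-27717} = \sqrt{366} \left(- \frac{1}{27717}\right) = - \frac{\sqrt{366}}{27717}$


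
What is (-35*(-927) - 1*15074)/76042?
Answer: 17371/76042 ≈ 0.22844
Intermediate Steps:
(-35*(-927) - 1*15074)/76042 = (32445 - 15074)*(1/76042) = 17371*(1/76042) = 17371/76042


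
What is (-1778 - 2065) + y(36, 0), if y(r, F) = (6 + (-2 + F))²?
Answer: -3827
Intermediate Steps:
y(r, F) = (4 + F)²
(-1778 - 2065) + y(36, 0) = (-1778 - 2065) + (4 + 0)² = -3843 + 4² = -3843 + 16 = -3827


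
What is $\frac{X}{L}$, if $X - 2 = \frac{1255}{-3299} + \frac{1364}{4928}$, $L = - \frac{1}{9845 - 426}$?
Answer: $- \frac{6599752015}{369488} \approx -17862.0$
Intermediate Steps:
$L = - \frac{1}{9419} \approx -0.00010617$
$X = \frac{700685}{369488}$ ($X = 2 + \left(\frac{1255}{-3299} + \frac{1364}{4928}\right) = 2 + \left(1255 \left(- \frac{1}{3299}\right) + 1364 \cdot \frac{1}{4928}\right) = 2 + \left(- \frac{1255}{3299} + \frac{31}{112}\right) = 2 - \frac{38291}{369488} = \frac{700685}{369488} \approx 1.8964$)
$\frac{X}{L} = \frac{700685}{369488 \left(- \frac{1}{9419}\right)} = \frac{700685}{369488} \left(-9419\right) = - \frac{6599752015}{369488}$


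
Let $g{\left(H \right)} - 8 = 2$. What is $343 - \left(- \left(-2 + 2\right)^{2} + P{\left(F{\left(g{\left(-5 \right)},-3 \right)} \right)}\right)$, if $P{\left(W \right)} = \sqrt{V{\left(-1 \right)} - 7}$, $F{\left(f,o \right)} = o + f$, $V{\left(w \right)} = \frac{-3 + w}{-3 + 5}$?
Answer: $343 - 3 i \approx 343.0 - 3.0 i$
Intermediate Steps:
$g{\left(H \right)} = 10$ ($g{\left(H \right)} = 8 + 2 = 10$)
$V{\left(w \right)} = - \frac{3}{2} + \frac{w}{2}$ ($V{\left(w \right)} = \frac{-3 + w}{2} = \left(-3 + w\right) \frac{1}{2} = - \frac{3}{2} + \frac{w}{2}$)
$F{\left(f,o \right)} = f + o$
$P{\left(W \right)} = 3 i$ ($P{\left(W \right)} = \sqrt{\left(- \frac{3}{2} + \frac{1}{2} \left(-1\right)\right) - 7} = \sqrt{\left(- \frac{3}{2} - \frac{1}{2}\right) - 7} = \sqrt{-2 - 7} = \sqrt{-9} = 3 i$)
$343 - \left(- \left(-2 + 2\right)^{2} + P{\left(F{\left(g{\left(-5 \right)},-3 \right)} \right)}\right) = 343 + \left(\left(-2 + 2\right)^{2} - 3 i\right) = 343 + \left(0^{2} - 3 i\right) = 343 + \left(0 - 3 i\right) = 343 - 3 i$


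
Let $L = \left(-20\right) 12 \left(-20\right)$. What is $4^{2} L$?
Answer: $76800$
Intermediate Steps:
$L = 4800$ ($L = \left(-240\right) \left(-20\right) = 4800$)
$4^{2} L = 4^{2} \cdot 4800 = 16 \cdot 4800 = 76800$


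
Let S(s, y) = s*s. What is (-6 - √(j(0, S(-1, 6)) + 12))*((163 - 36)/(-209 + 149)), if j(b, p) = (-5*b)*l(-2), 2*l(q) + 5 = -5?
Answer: 127/10 + 127*√3/30 ≈ 20.032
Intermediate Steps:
l(q) = -5 (l(q) = -5/2 + (½)*(-5) = -5/2 - 5/2 = -5)
S(s, y) = s²
j(b, p) = 25*b (j(b, p) = -5*b*(-5) = 25*b)
(-6 - √(j(0, S(-1, 6)) + 12))*((163 - 36)/(-209 + 149)) = (-6 - √(25*0 + 12))*((163 - 36)/(-209 + 149)) = (-6 - √(0 + 12))*(127/(-60)) = (-6 - √12)*(127*(-1/60)) = (-6 - 2*√3)*(-127/60) = 127/10 + 127*√3/30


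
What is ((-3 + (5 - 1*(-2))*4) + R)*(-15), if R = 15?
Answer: -600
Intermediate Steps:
((-3 + (5 - 1*(-2))*4) + R)*(-15) = ((-3 + (5 - 1*(-2))*4) + 15)*(-15) = ((-3 + (5 + 2)*4) + 15)*(-15) = ((-3 + 7*4) + 15)*(-15) = ((-3 + 28) + 15)*(-15) = (25 + 15)*(-15) = 40*(-15) = -600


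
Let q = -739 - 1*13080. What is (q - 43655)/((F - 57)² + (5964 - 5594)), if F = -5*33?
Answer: -28737/24827 ≈ -1.1575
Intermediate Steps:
F = -165
q = -13819 (q = -739 - 13080 = -13819)
(q - 43655)/((F - 57)² + (5964 - 5594)) = (-13819 - 43655)/((-165 - 57)² + (5964 - 5594)) = -57474/((-222)² + 370) = -57474/(49284 + 370) = -57474/49654 = -57474*1/49654 = -28737/24827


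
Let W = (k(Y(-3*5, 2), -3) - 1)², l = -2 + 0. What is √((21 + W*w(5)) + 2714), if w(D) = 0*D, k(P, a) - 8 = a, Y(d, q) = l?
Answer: √2735 ≈ 52.297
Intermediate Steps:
l = -2
Y(d, q) = -2
k(P, a) = 8 + a
W = 16 (W = ((8 - 3) - 1)² = (5 - 1)² = 4² = 16)
w(D) = 0
√((21 + W*w(5)) + 2714) = √((21 + 16*0) + 2714) = √((21 + 0) + 2714) = √(21 + 2714) = √2735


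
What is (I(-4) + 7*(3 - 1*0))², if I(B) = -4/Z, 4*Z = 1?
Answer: 25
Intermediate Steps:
Z = ¼ (Z = (¼)*1 = ¼ ≈ 0.25000)
I(B) = -16 (I(B) = -4/¼ = -4*4 = -16)
(I(-4) + 7*(3 - 1*0))² = (-16 + 7*(3 - 1*0))² = (-16 + 7*(3 + 0))² = (-16 + 7*3)² = (-16 + 21)² = 5² = 25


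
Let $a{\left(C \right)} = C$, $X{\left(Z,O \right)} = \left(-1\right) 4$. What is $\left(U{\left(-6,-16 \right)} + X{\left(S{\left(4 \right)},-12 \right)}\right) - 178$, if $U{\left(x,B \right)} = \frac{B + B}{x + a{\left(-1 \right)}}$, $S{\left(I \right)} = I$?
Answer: $- \frac{1242}{7} \approx -177.43$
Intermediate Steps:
$X{\left(Z,O \right)} = -4$
$U{\left(x,B \right)} = \frac{2 B}{-1 + x}$ ($U{\left(x,B \right)} = \frac{B + B}{x - 1} = \frac{2 B}{-1 + x}$)
$\left(U{\left(-6,-16 \right)} + X{\left(S{\left(4 \right)},-12 \right)}\right) - 178 = \left(2 \left(-16\right) \frac{1}{-1 - 6} - 4\right) - 178 = \left(2 \left(-16\right) \frac{1}{-7} - 4\right) - 178 = \left(2 \left(-16\right) \left(- \frac{1}{7}\right) - 4\right) - 178 = \left(\frac{32}{7} - 4\right) - 178 = \frac{4}{7} - 178 = - \frac{1242}{7}$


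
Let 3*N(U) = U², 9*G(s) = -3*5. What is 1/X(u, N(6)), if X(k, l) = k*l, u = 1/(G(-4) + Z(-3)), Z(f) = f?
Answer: -7/18 ≈ -0.38889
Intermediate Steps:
G(s) = -5/3 (G(s) = (-3*5)/9 = (⅑)*(-15) = -5/3)
u = -3/14 (u = 1/(-5/3 - 3) = 1/(-14/3) = -3/14 ≈ -0.21429)
N(U) = U²/3
1/X(u, N(6)) = 1/(-6²/14) = 1/(-36/14) = 1/(-3/14*12) = 1/(-18/7) = -7/18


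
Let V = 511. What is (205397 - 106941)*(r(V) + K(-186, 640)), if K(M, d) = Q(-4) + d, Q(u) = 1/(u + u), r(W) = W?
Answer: 113310549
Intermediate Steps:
Q(u) = 1/(2*u)
K(M, d) = -1/8 + d (K(M, d) = (1/2)/(-4) + d = (1/2)*(-1/4) + d = -1/8 + d)
(205397 - 106941)*(r(V) + K(-186, 640)) = (205397 - 106941)*(511 + (-1/8 + 640)) = 98456*(511 + 5119/8) = 98456*(9207/8) = 113310549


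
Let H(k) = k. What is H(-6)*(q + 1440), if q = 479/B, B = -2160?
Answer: -3109921/360 ≈ -8638.7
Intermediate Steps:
q = -479/2160 (q = 479/(-2160) = 479*(-1/2160) = -479/2160 ≈ -0.22176)
H(-6)*(q + 1440) = -6*(-479/2160 + 1440) = -6*3109921/2160 = -3109921/360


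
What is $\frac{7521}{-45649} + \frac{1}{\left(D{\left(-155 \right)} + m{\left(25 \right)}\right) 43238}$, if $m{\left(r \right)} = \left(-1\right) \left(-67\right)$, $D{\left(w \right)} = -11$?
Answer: $- \frac{18210762239}{110531201872} \approx -0.16476$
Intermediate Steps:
$m{\left(r \right)} = 67$
$\frac{7521}{-45649} + \frac{1}{\left(D{\left(-155 \right)} + m{\left(25 \right)}\right) 43238} = \frac{7521}{-45649} + \frac{1}{\left(-11 + 67\right) 43238} = 7521 \left(- \frac{1}{45649}\right) + \frac{1}{56} \cdot \frac{1}{43238} = - \frac{7521}{45649} + \frac{1}{56} \cdot \frac{1}{43238} = - \frac{7521}{45649} + \frac{1}{2421328} = - \frac{18210762239}{110531201872}$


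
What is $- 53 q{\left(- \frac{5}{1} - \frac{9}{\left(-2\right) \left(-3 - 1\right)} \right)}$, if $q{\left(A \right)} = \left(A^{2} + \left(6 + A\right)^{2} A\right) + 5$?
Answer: $- \frac{1151107}{512} \approx -2248.3$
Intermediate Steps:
$q{\left(A \right)} = 5 + A^{2} + A \left(6 + A\right)^{2}$ ($q{\left(A \right)} = \left(A^{2} + A \left(6 + A\right)^{2}\right) + 5 = 5 + A^{2} + A \left(6 + A\right)^{2}$)
$- 53 q{\left(- \frac{5}{1} - \frac{9}{\left(-2\right) \left(-3 - 1\right)} \right)} = - 53 \left(5 + \left(- \frac{5}{1} - \frac{9}{\left(-2\right) \left(-3 - 1\right)}\right)^{2} + \left(- \frac{5}{1} - \frac{9}{\left(-2\right) \left(-3 - 1\right)}\right) \left(6 - \left(5 + 9 \left(- \frac{1}{2 \left(-3 - 1\right)}\right)\right)\right)^{2}\right) = - 53 \left(5 + \left(\left(-5\right) 1 - \frac{9}{\left(-2\right) \left(-4\right)}\right)^{2} + \left(\left(-5\right) 1 - \frac{9}{\left(-2\right) \left(-4\right)}\right) \left(6 - \left(5 + \frac{9}{\left(-2\right) \left(-4\right)}\right)\right)^{2}\right) = - 53 \left(5 + \left(-5 - \frac{9}{8}\right)^{2} + \left(-5 - \frac{9}{8}\right) \left(6 - \left(5 + \frac{9}{8}\right)\right)^{2}\right) = - 53 \left(5 + \left(-5 - \frac{9}{8}\right)^{2} + \left(-5 - \frac{9}{8}\right) \left(6 - \frac{49}{8}\right)^{2}\right) = - 53 \left(5 + \left(- \frac{49}{8}\right)^{2} - \frac{49 \left(6 - \frac{49}{8}\right)^{2}}{8}\right) = - 53 \left(5 + \frac{2401}{64} - \frac{49 \left(- \frac{1}{8}\right)^{2}}{8}\right) = - 53 \left(5 + \frac{2401}{64} - \frac{49}{512}\right) = \left(-53\right) \frac{21719}{512} = - \frac{1151107}{512}$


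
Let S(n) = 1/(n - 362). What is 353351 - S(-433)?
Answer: 280914046/795 ≈ 3.5335e+5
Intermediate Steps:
S(n) = 1/(-362 + n)
353351 - S(-433) = 353351 - 1/(-362 - 433) = 353351 - 1/(-795) = 353351 - 1*(-1/795) = 353351 + 1/795 = 280914046/795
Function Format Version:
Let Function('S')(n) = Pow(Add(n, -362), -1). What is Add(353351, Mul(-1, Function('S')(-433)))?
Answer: Rational(280914046, 795) ≈ 3.5335e+5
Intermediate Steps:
Function('S')(n) = Pow(Add(-362, n), -1)
Add(353351, Mul(-1, Function('S')(-433))) = Add(353351, Mul(-1, Pow(Add(-362, -433), -1))) = Add(353351, Mul(-1, Pow(-795, -1))) = Add(353351, Mul(-1, Rational(-1, 795))) = Add(353351, Rational(1, 795)) = Rational(280914046, 795)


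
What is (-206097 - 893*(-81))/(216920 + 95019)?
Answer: -133764/311939 ≈ -0.42881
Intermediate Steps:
(-206097 - 893*(-81))/(216920 + 95019) = (-206097 + 72333)/311939 = -133764*1/311939 = -133764/311939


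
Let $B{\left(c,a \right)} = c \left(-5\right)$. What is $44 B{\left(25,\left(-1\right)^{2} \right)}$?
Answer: $-5500$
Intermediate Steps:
$B{\left(c,a \right)} = - 5 c$
$44 B{\left(25,\left(-1\right)^{2} \right)} = 44 \left(\left(-5\right) 25\right) = 44 \left(-125\right) = -5500$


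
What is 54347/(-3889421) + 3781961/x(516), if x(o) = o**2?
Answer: 14695168319749/1035581677776 ≈ 14.190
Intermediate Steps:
54347/(-3889421) + 3781961/x(516) = 54347/(-3889421) + 3781961/(516**2) = 54347*(-1/3889421) + 3781961/266256 = -54347/3889421 + 3781961*(1/266256) = -54347/3889421 + 3781961/266256 = 14695168319749/1035581677776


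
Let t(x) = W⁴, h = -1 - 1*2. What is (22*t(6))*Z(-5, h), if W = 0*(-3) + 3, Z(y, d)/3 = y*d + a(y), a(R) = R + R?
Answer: 26730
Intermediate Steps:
a(R) = 2*R
h = -3 (h = -1 - 2 = -3)
Z(y, d) = 6*y + 3*d*y (Z(y, d) = 3*(y*d + 2*y) = 3*(d*y + 2*y) = 3*(2*y + d*y) = 6*y + 3*d*y)
W = 3 (W = 0 + 3 = 3)
t(x) = 81 (t(x) = 3⁴ = 81)
(22*t(6))*Z(-5, h) = (22*81)*(3*(-5)*(2 - 3)) = 1782*(3*(-5)*(-1)) = 1782*15 = 26730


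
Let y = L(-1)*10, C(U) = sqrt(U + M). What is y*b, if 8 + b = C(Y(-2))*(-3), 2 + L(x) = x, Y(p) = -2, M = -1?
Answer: 240 + 90*I*sqrt(3) ≈ 240.0 + 155.88*I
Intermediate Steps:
L(x) = -2 + x
C(U) = sqrt(-1 + U) (C(U) = sqrt(U - 1) = sqrt(-1 + U))
b = -8 - 3*I*sqrt(3) (b = -8 + sqrt(-1 - 2)*(-3) = -8 + sqrt(-3)*(-3) = -8 + (I*sqrt(3))*(-3) = -8 - 3*I*sqrt(3) ≈ -8.0 - 5.1962*I)
y = -30 (y = (-2 - 1)*10 = -3*10 = -30)
y*b = -30*(-8 - 3*I*sqrt(3)) = 240 + 90*I*sqrt(3)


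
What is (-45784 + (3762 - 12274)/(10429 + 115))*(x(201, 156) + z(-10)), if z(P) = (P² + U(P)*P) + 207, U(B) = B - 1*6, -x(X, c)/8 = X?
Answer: 34426466508/659 ≈ 5.2240e+7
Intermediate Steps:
x(X, c) = -8*X
U(B) = -6 + B (U(B) = B - 6 = -6 + B)
z(P) = 207 + P² + P*(-6 + P) (z(P) = (P² + (-6 + P)*P) + 207 = (P² + P*(-6 + P)) + 207 = 207 + P² + P*(-6 + P))
(-45784 + (3762 - 12274)/(10429 + 115))*(x(201, 156) + z(-10)) = (-45784 + (3762 - 12274)/(10429 + 115))*(-8*201 + (207 + (-10)² - 10*(-6 - 10))) = (-45784 - 8512/10544)*(-1608 + (207 + 100 - 10*(-16))) = (-45784 - 8512*1/10544)*(-1608 + (207 + 100 + 160)) = (-45784 - 532/659)*(-1608 + 467) = -30172188/659*(-1141) = 34426466508/659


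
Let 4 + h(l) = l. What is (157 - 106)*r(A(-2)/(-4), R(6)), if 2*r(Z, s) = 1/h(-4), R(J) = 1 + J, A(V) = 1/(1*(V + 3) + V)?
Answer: -51/16 ≈ -3.1875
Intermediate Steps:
h(l) = -4 + l
A(V) = 1/(3 + 2*V) (A(V) = 1/(1*(3 + V) + V) = 1/((3 + V) + V) = 1/(3 + 2*V))
r(Z, s) = -1/16 (r(Z, s) = 1/(2*(-4 - 4)) = (1/2)/(-8) = (1/2)*(-1/8) = -1/16)
(157 - 106)*r(A(-2)/(-4), R(6)) = (157 - 106)*(-1/16) = 51*(-1/16) = -51/16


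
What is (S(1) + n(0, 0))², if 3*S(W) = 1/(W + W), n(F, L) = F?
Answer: 1/36 ≈ 0.027778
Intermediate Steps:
S(W) = 1/(6*W) (S(W) = 1/(3*(W + W)) = 1/(3*((2*W))) = (1/(2*W))/3 = 1/(6*W))
(S(1) + n(0, 0))² = ((⅙)/1 + 0)² = ((⅙)*1 + 0)² = (⅙ + 0)² = (⅙)² = 1/36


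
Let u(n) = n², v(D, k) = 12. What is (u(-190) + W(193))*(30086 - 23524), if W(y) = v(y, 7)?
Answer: 236966944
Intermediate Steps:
W(y) = 12
(u(-190) + W(193))*(30086 - 23524) = ((-190)² + 12)*(30086 - 23524) = (36100 + 12)*6562 = 36112*6562 = 236966944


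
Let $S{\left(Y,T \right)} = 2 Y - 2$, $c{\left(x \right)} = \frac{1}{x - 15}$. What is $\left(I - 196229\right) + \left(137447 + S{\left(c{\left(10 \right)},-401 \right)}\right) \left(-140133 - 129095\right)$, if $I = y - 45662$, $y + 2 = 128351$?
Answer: $- \frac{185020241554}{5} \approx -3.7004 \cdot 10^{10}$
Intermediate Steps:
$y = 128349$ ($y = -2 + 128351 = 128349$)
$c{\left(x \right)} = \frac{1}{-15 + x}$
$S{\left(Y,T \right)} = -2 + 2 Y$
$I = 82687$ ($I = 128349 - 45662 = 82687$)
$\left(I - 196229\right) + \left(137447 + S{\left(c{\left(10 \right)},-401 \right)}\right) \left(-140133 - 129095\right) = \left(82687 - 196229\right) + \left(137447 - \left(2 - \frac{2}{-15 + 10}\right)\right) \left(-140133 - 129095\right) = -113542 + \left(137447 - \left(2 - \frac{2}{-5}\right)\right) \left(-269228\right) = -113542 + \left(137447 + \left(-2 + 2 \left(- \frac{1}{5}\right)\right)\right) \left(-269228\right) = -113542 + \left(137447 - \frac{12}{5}\right) \left(-269228\right) = -113542 + \frac{687223}{5} \left(-269228\right) = -113542 - \frac{185019673844}{5} = - \frac{185020241554}{5}$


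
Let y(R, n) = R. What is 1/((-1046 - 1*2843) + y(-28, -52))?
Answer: -1/3917 ≈ -0.00025530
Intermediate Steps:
1/((-1046 - 1*2843) + y(-28, -52)) = 1/((-1046 - 1*2843) - 28) = 1/((-1046 - 2843) - 28) = 1/(-3889 - 28) = 1/(-3917) = -1/3917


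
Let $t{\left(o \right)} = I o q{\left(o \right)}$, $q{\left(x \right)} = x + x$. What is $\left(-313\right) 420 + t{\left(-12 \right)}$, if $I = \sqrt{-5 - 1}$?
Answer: $-131460 + 288 i \sqrt{6} \approx -1.3146 \cdot 10^{5} + 705.45 i$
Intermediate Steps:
$I = i \sqrt{6}$ ($I = \sqrt{-6} = i \sqrt{6} \approx 2.4495 i$)
$q{\left(x \right)} = 2 x$
$t{\left(o \right)} = 2 i \sqrt{6} o^{2}$ ($t{\left(o \right)} = i \sqrt{6} o 2 o = i o \sqrt{6} \cdot 2 o = 2 i \sqrt{6} o^{2}$)
$\left(-313\right) 420 + t{\left(-12 \right)} = \left(-313\right) 420 + 2 i \sqrt{6} \left(-12\right)^{2} = -131460 + 2 i \sqrt{6} \cdot 144 = -131460 + 288 i \sqrt{6}$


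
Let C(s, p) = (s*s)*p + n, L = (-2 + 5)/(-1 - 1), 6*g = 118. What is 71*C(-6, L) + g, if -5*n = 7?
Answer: -58706/15 ≈ -3913.7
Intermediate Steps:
g = 59/3 (g = (⅙)*118 = 59/3 ≈ 19.667)
n = -7/5 (n = -⅕*7 = -7/5 ≈ -1.4000)
L = -3/2 (L = 3/(-2) = 3*(-½) = -3/2 ≈ -1.5000)
C(s, p) = -7/5 + p*s² (C(s, p) = (s*s)*p - 7/5 = s²*p - 7/5 = p*s² - 7/5 = -7/5 + p*s²)
71*C(-6, L) + g = 71*(-7/5 - 3/2*(-6)²) + 59/3 = 71*(-7/5 - 3/2*36) + 59/3 = 71*(-7/5 - 54) + 59/3 = 71*(-277/5) + 59/3 = -19667/5 + 59/3 = -58706/15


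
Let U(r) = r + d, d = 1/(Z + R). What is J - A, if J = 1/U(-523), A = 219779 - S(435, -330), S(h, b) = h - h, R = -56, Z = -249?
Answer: -35058267269/159516 ≈ -2.1978e+5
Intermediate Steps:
S(h, b) = 0
d = -1/305 (d = 1/(-249 - 56) = 1/(-305) = -1/305 ≈ -0.0032787)
U(r) = -1/305 + r (U(r) = r - 1/305 = -1/305 + r)
A = 219779 (A = 219779 - 1*0 = 219779 + 0 = 219779)
J = -305/159516 (J = 1/(-1/305 - 523) = 1/(-159516/305) = -305/159516 ≈ -0.0019120)
J - A = -305/159516 - 1*219779 = -305/159516 - 219779 = -35058267269/159516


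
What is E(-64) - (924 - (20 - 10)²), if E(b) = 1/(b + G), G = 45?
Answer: -15657/19 ≈ -824.05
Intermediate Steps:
E(b) = 1/(45 + b) (E(b) = 1/(b + 45) = 1/(45 + b))
E(-64) - (924 - (20 - 10)²) = 1/(45 - 64) - (924 - (20 - 10)²) = 1/(-19) - (924 - 1*10²) = -1/19 - (924 - 1*100) = -1/19 - (924 - 100) = -1/19 - 1*824 = -1/19 - 824 = -15657/19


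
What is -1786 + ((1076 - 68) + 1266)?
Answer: 488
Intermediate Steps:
-1786 + ((1076 - 68) + 1266) = -1786 + (1008 + 1266) = -1786 + 2274 = 488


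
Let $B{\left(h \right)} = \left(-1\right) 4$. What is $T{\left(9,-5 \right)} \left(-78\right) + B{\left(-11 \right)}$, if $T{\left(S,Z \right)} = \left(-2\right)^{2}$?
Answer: $-316$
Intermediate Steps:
$B{\left(h \right)} = -4$
$T{\left(S,Z \right)} = 4$
$T{\left(9,-5 \right)} \left(-78\right) + B{\left(-11 \right)} = 4 \left(-78\right) - 4 = -312 - 4 = -316$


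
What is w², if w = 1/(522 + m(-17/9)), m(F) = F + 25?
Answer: 81/24068836 ≈ 3.3653e-6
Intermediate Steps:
m(F) = 25 + F
w = 9/4906 (w = 1/(522 + (25 - 17/9)) = 1/(522 + 208/9) = 1/(4906/9) = 9/4906 ≈ 0.0018345)
w² = (9/4906)² = 81/24068836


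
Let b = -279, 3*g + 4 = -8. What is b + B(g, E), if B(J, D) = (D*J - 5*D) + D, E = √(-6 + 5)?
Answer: -279 - 8*I ≈ -279.0 - 8.0*I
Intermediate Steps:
E = I (E = √(-1) = I ≈ 1.0*I)
g = -4 (g = -4/3 + (⅓)*(-8) = -4/3 - 8/3 = -4)
B(J, D) = -4*D + D*J (B(J, D) = (-5*D + D*J) + D = -4*D + D*J)
b + B(g, E) = -279 + I*(-4 - 4) = -279 + I*(-8) = -279 - 8*I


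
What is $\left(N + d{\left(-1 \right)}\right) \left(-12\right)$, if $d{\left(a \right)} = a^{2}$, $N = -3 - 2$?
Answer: $48$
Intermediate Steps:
$N = -5$ ($N = -3 - 2 = -5$)
$\left(N + d{\left(-1 \right)}\right) \left(-12\right) = \left(-5 + \left(-1\right)^{2}\right) \left(-12\right) = \left(-5 + 1\right) \left(-12\right) = \left(-4\right) \left(-12\right) = 48$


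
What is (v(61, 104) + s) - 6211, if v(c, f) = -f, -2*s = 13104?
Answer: -12867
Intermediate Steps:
s = -6552 (s = -½*13104 = -6552)
(v(61, 104) + s) - 6211 = (-1*104 - 6552) - 6211 = (-104 - 6552) - 6211 = -6656 - 6211 = -12867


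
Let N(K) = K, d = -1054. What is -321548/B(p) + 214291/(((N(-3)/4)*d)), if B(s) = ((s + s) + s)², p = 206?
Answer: 13598115365/50318487 ≈ 270.24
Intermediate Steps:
B(s) = 9*s² (B(s) = (2*s + s)² = (3*s)² = 9*s²)
-321548/B(p) + 214291/(((N(-3)/4)*d)) = -321548/(9*206²) + 214291/((-3/4*(-1054))) = -321548/(9*42436) + 214291/((-3*¼*(-1054))) = -321548/381924 + 214291/((-¾*(-1054))) = -321548*1/381924 + 214291/(1581/2) = -80387/95481 + 214291*(2/1581) = -80387/95481 + 428582/1581 = 13598115365/50318487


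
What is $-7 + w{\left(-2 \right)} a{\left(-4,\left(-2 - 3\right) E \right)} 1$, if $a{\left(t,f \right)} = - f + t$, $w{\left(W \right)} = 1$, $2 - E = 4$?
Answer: $-21$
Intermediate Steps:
$E = -2$ ($E = 2 - 4 = -2$)
$a{\left(t,f \right)} = t - f$
$-7 + w{\left(-2 \right)} a{\left(-4,\left(-2 - 3\right) E \right)} 1 = -7 + 1 \left(-4 - \left(-2 - 3\right) \left(-2\right)\right) 1 = -7 + 1 \left(-4 - \left(-5\right) \left(-2\right)\right) 1 = -7 + 1 \left(-4 - 10\right) 1 = -7 + 1 \left(-14\right) 1 = -7 - 14 = -21$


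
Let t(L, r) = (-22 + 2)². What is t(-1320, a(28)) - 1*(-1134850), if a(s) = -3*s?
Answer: 1135250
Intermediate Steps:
t(L, r) = 400 (t(L, r) = (-20)² = 400)
t(-1320, a(28)) - 1*(-1134850) = 400 - 1*(-1134850) = 400 + 1134850 = 1135250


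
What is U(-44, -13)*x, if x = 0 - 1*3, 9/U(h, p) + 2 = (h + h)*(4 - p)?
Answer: 27/1498 ≈ 0.018024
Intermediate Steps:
U(h, p) = 9/(-2 + 2*h*(4 - p)) (U(h, p) = 9/(-2 + (h + h)*(4 - p)) = 9/(-2 + (2*h)*(4 - p)) = 9/(-2 + 2*h*(4 - p)))
x = -3 (x = 0 - 3 = -3)
U(-44, -13)*x = -9/(2 - 8*(-44) + 2*(-44)*(-13))*(-3) = -9/(2 + 352 + 1144)*(-3) = -9/1498*(-3) = 27/1498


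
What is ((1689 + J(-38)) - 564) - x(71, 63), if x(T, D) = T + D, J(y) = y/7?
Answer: 6899/7 ≈ 985.57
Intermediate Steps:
J(y) = y/7 (J(y) = y*(⅐) = y/7)
x(T, D) = D + T
((1689 + J(-38)) - 564) - x(71, 63) = ((1689 + (⅐)*(-38)) - 564) - (63 + 71) = ((1689 - 38/7) - 564) - 1*134 = (11785/7 - 564) - 134 = 7837/7 - 134 = 6899/7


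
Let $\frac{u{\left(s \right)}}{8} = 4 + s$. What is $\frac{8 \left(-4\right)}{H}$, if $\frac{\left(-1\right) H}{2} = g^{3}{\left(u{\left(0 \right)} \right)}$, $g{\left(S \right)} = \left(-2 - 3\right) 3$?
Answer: $- \frac{16}{3375} \approx -0.0047407$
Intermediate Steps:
$u{\left(s \right)} = 32 + 8 s$ ($u{\left(s \right)} = 8 \left(4 + s\right) = 32 + 8 s$)
$g{\left(S \right)} = -15$ ($g{\left(S \right)} = \left(-5\right) 3 = -15$)
$H = 6750$ ($H = - 2 \left(-15\right)^{3} = \left(-2\right) \left(-3375\right) = 6750$)
$\frac{8 \left(-4\right)}{H} = \frac{8 \left(-4\right)}{6750} = \left(-32\right) \frac{1}{6750} = - \frac{16}{3375}$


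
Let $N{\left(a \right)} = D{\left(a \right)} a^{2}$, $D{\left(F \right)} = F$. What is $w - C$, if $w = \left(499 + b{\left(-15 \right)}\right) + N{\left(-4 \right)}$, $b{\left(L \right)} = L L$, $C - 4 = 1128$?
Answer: $-472$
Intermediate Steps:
$C = 1132$ ($C = 4 + 1128 = 1132$)
$b{\left(L \right)} = L^{2}$
$N{\left(a \right)} = a^{3}$ ($N{\left(a \right)} = a a^{2} = a^{3}$)
$w = 660$ ($w = \left(499 + \left(-15\right)^{2}\right) + \left(-4\right)^{3} = \left(499 + 225\right) - 64 = 724 - 64 = 660$)
$w - C = 660 - 1132 = -472$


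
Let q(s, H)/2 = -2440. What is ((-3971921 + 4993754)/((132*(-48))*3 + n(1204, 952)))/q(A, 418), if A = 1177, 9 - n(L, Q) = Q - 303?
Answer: 1021833/95882240 ≈ 0.010657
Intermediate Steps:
n(L, Q) = 312 - Q (n(L, Q) = 9 - (Q - 303) = 9 - (-303 + Q) = 9 + (303 - Q) = 312 - Q)
q(s, H) = -4880 (q(s, H) = 2*(-2440) = -4880)
((-3971921 + 4993754)/((132*(-48))*3 + n(1204, 952)))/q(A, 418) = ((-3971921 + 4993754)/((132*(-48))*3 + (312 - 1*952)))/(-4880) = (1021833/(-6336*3 + (312 - 952)))*(-1/4880) = (1021833/(-19008 - 640))*(-1/4880) = (1021833/(-19648))*(-1/4880) = (1021833*(-1/19648))*(-1/4880) = -1021833/19648*(-1/4880) = 1021833/95882240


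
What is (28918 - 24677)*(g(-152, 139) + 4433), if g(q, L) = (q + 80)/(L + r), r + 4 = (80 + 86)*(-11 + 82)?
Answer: 224118702761/11921 ≈ 1.8800e+7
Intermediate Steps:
r = 11782 (r = -4 + (80 + 86)*(-11 + 82) = -4 + 166*71 = -4 + 11786 = 11782)
g(q, L) = (80 + q)/(11782 + L) (g(q, L) = (q + 80)/(L + 11782) = (80 + q)/(11782 + L))
(28918 - 24677)*(g(-152, 139) + 4433) = (28918 - 24677)*((80 - 152)/(11782 + 139) + 4433) = 4241*(-72/11921 + 4433) = 4241*(52845721/11921) = 224118702761/11921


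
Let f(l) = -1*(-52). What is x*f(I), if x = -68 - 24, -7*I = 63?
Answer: -4784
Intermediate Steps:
I = -9 (I = -⅐*63 = -9)
f(l) = 52
x = -92
x*f(I) = -92*52 = -4784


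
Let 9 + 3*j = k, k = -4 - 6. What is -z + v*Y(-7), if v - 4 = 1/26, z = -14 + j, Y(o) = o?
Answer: -619/78 ≈ -7.9359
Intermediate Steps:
k = -10
j = -19/3 (j = -3 + (⅓)*(-10) = -3 - 10/3 = -19/3 ≈ -6.3333)
z = -61/3 (z = -14 - 19/3 = -61/3 ≈ -20.333)
v = 105/26 (v = 4 + 1/26 = 105/26 ≈ 4.0385)
-z + v*Y(-7) = -1*(-61/3) + (105/26)*(-7) = 61/3 - 735/26 = -619/78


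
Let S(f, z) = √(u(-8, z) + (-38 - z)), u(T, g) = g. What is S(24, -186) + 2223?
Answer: 2223 + I*√38 ≈ 2223.0 + 6.1644*I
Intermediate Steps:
S(f, z) = I*√38 (S(f, z) = √(z + (-38 - z)) = √(-38) = I*√38)
S(24, -186) + 2223 = I*√38 + 2223 = 2223 + I*√38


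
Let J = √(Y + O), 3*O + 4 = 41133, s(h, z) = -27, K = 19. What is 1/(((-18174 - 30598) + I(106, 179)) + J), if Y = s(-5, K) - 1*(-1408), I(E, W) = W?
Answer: -145779/7083793675 - 2*√33954/7083793675 ≈ -2.0631e-5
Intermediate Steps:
O = 41129/3 (O = -4/3 + (⅓)*41133 = -4/3 + 13711 = 41129/3 ≈ 13710.)
Y = 1381 (Y = -27 - 1*(-1408) = -27 + 1408 = 1381)
J = 2*√33954/3 (J = √(1381 + 41129/3) = √(45272/3) = 2*√33954/3 ≈ 122.84)
1/(((-18174 - 30598) + I(106, 179)) + J) = 1/(((-18174 - 30598) + 179) + 2*√33954/3) = 1/((-48772 + 179) + 2*√33954/3) = 1/(-48593 + 2*√33954/3)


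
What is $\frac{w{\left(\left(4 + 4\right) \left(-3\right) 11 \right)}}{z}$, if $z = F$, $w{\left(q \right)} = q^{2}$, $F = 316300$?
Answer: $\frac{17424}{79075} \approx 0.22035$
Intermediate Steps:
$z = 316300$
$\frac{w{\left(\left(4 + 4\right) \left(-3\right) 11 \right)}}{z} = \frac{\left(\left(4 + 4\right) \left(-3\right) 11\right)^{2}}{316300} = \left(8 \left(-3\right) 11\right)^{2} \cdot \frac{1}{316300} = \left(\left(-24\right) 11\right)^{2} \cdot \frac{1}{316300} = \left(-264\right)^{2} \cdot \frac{1}{316300} = 69696 \cdot \frac{1}{316300} = \frac{17424}{79075}$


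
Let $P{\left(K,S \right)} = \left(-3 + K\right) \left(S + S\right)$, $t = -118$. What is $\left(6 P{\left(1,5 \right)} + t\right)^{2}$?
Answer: $56644$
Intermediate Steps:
$P{\left(K,S \right)} = 2 S \left(-3 + K\right)$ ($P{\left(K,S \right)} = \left(-3 + K\right) 2 S = 2 S \left(-3 + K\right)$)
$\left(6 P{\left(1,5 \right)} + t\right)^{2} = \left(6 \cdot 2 \cdot 5 \left(-3 + 1\right) - 118\right)^{2} = \left(6 \cdot 2 \cdot 5 \left(-2\right) - 118\right)^{2} = \left(6 \left(-20\right) - 118\right)^{2} = \left(-120 - 118\right)^{2} = \left(-238\right)^{2} = 56644$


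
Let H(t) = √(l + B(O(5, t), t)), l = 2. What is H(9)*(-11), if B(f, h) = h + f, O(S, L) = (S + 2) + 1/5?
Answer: -11*√455/5 ≈ -46.928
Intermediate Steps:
O(S, L) = 11/5 + S (O(S, L) = (2 + S) + ⅕ = 11/5 + S)
B(f, h) = f + h
H(t) = √(46/5 + t) (H(t) = √(2 + ((11/5 + 5) + t)) = √(2 + (36/5 + t)) = √(46/5 + t))
H(9)*(-11) = (√(230 + 25*9)/5)*(-11) = (√(230 + 225)/5)*(-11) = (√455/5)*(-11) = -11*√455/5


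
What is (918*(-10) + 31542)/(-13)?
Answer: -22362/13 ≈ -1720.2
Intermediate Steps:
(918*(-10) + 31542)/(-13) = (-9180 + 31542)*(-1/13) = 22362*(-1/13) = -22362/13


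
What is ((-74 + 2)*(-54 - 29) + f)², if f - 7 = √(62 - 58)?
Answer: 35820225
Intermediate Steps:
f = 9 (f = 7 + √(62 - 58) = 7 + √4 = 7 + 2 = 9)
((-74 + 2)*(-54 - 29) + f)² = ((-74 + 2)*(-54 - 29) + 9)² = (-72*(-83) + 9)² = (5976 + 9)² = 5985² = 35820225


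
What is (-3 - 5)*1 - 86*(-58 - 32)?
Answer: 7732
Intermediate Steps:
(-3 - 5)*1 - 86*(-58 - 32) = -8*1 - 86*(-90) = -8 + 7740 = 7732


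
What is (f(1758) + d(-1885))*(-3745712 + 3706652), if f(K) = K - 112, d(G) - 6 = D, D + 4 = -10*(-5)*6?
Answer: -76088880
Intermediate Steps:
D = 296 (D = -4 - 10*(-5)*6 = -4 + 50*6 = -4 + 300 = 296)
d(G) = 302 (d(G) = 6 + 296 = 302)
f(K) = -112 + K
(f(1758) + d(-1885))*(-3745712 + 3706652) = ((-112 + 1758) + 302)*(-3745712 + 3706652) = (1646 + 302)*(-39060) = 1948*(-39060) = -76088880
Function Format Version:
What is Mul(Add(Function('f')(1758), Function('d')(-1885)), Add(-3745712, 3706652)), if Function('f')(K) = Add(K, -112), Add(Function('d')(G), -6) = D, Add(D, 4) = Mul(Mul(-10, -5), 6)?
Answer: -76088880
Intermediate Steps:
D = 296 (D = Add(-4, Mul(Mul(-10, -5), 6)) = Add(-4, Mul(50, 6)) = Add(-4, 300) = 296)
Function('d')(G) = 302 (Function('d')(G) = Add(6, 296) = 302)
Function('f')(K) = Add(-112, K)
Mul(Add(Function('f')(1758), Function('d')(-1885)), Add(-3745712, 3706652)) = Mul(Add(Add(-112, 1758), 302), Add(-3745712, 3706652)) = Mul(Add(1646, 302), -39060) = Mul(1948, -39060) = -76088880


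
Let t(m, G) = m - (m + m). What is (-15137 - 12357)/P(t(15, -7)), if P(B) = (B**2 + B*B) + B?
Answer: -27494/435 ≈ -63.205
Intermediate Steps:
t(m, G) = -m (t(m, G) = m - 2*m = -m)
P(B) = B + 2*B**2 (P(B) = (B**2 + B**2) + B = 2*B**2 + B = B + 2*B**2)
(-15137 - 12357)/P(t(15, -7)) = (-15137 - 12357)/(((-1*15)*(1 + 2*(-1*15)))) = -27494*(-1/(15*(1 + 2*(-15)))) = -27494*(-1/(15*(1 - 30))) = -27494/((-15*(-29))) = -27494/435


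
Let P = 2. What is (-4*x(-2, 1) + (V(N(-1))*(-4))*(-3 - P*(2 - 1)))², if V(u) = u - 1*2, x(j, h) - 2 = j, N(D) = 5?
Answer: 3600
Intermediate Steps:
x(j, h) = 2 + j
V(u) = -2 + u (V(u) = u - 2 = -2 + u)
(-4*x(-2, 1) + (V(N(-1))*(-4))*(-3 - P*(2 - 1)))² = (-4*(2 - 2) + ((-2 + 5)*(-4))*(-3 - 2*(2 - 1)))² = (-4*0 + (3*(-4))*(-3 - 2))² = (0 - 12*(-3 - 1*2))² = (0 - 12*(-3 - 2))² = (0 - 12*(-5))² = (0 + 60)² = 60² = 3600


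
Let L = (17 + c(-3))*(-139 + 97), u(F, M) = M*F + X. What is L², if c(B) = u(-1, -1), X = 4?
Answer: 853776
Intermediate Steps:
u(F, M) = 4 + F*M (u(F, M) = M*F + 4 = F*M + 4 = 4 + F*M)
c(B) = 5 (c(B) = 4 - 1*(-1) = 4 + 1 = 5)
L = -924 (L = (17 + 5)*(-139 + 97) = 22*(-42) = -924)
L² = (-924)² = 853776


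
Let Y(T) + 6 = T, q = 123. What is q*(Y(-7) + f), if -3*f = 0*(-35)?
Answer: -1599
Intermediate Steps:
f = 0 (f = -0*(-35) = -⅓*0 = 0)
Y(T) = -6 + T
q*(Y(-7) + f) = 123*((-6 - 7) + 0) = 123*(-13 + 0) = 123*(-13) = -1599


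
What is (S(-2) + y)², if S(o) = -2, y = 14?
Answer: 144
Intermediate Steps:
(S(-2) + y)² = (-2 + 14)² = 12² = 144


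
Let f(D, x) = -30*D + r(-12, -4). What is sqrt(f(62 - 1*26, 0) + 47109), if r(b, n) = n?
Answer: 5*sqrt(1841) ≈ 214.53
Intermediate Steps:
f(D, x) = -4 - 30*D (f(D, x) = -30*D - 4 = -4 - 30*D)
sqrt(f(62 - 1*26, 0) + 47109) = sqrt((-4 - 30*(62 - 1*26)) + 47109) = sqrt((-4 - 30*(62 - 26)) + 47109) = sqrt((-4 - 30*36) + 47109) = sqrt((-4 - 1080) + 47109) = sqrt(-1084 + 47109) = sqrt(46025) = 5*sqrt(1841)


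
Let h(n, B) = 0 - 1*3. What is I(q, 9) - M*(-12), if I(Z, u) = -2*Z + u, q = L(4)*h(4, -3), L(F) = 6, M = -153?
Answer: -1791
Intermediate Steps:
h(n, B) = -3 (h(n, B) = 0 - 3 = -3)
q = -18 (q = 6*(-3) = -18)
I(Z, u) = u - 2*Z
I(q, 9) - M*(-12) = (9 - 2*(-18)) - 1*(-153)*(-12) = (9 + 36) + 153*(-12) = 45 - 1836 = -1791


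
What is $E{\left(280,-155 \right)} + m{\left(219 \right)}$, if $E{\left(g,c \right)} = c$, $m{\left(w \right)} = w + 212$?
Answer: $276$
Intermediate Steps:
$m{\left(w \right)} = 212 + w$
$E{\left(280,-155 \right)} + m{\left(219 \right)} = -155 + \left(212 + 219\right) = -155 + 431 = 276$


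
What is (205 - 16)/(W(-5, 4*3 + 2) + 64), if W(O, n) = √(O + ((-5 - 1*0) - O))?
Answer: 4032/1367 - 63*I*√5/1367 ≈ 2.9495 - 0.10305*I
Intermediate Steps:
W(O, n) = I*√5 (W(O, n) = √(O + ((-5 + 0) - O)) = √(O + (-5 - O)) = √(-5) = I*√5)
(205 - 16)/(W(-5, 4*3 + 2) + 64) = (205 - 16)/(I*√5 + 64) = 189/(64 + I*√5)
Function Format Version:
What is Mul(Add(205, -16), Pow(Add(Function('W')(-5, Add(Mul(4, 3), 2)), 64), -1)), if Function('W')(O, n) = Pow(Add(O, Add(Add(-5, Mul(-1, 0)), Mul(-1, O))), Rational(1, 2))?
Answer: Add(Rational(4032, 1367), Mul(Rational(-63, 1367), I, Pow(5, Rational(1, 2)))) ≈ Add(2.9495, Mul(-0.10305, I))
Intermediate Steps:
Function('W')(O, n) = Mul(I, Pow(5, Rational(1, 2))) (Function('W')(O, n) = Pow(Add(O, Add(Add(-5, 0), Mul(-1, O))), Rational(1, 2)) = Pow(Add(O, Add(-5, Mul(-1, O))), Rational(1, 2)) = Pow(-5, Rational(1, 2)) = Mul(I, Pow(5, Rational(1, 2))))
Mul(Add(205, -16), Pow(Add(Function('W')(-5, Add(Mul(4, 3), 2)), 64), -1)) = Mul(Add(205, -16), Pow(Add(Mul(I, Pow(5, Rational(1, 2))), 64), -1)) = Mul(189, Pow(Add(64, Mul(I, Pow(5, Rational(1, 2)))), -1))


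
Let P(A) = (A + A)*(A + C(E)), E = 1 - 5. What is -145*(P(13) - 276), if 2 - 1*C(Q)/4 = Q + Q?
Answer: -159790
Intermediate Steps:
E = -4
C(Q) = 8 - 8*Q (C(Q) = 8 - 4*(Q + Q) = 8 - 8*Q)
P(A) = 2*A*(40 + A) (P(A) = (A + A)*(A + (8 - 8*(-4))) = (2*A)*(A + (8 + 32)) = (2*A)*(A + 40) = (2*A)*(40 + A) = 2*A*(40 + A))
-145*(P(13) - 276) = -145*(2*13*(40 + 13) - 276) = -145*(2*13*53 - 276) = -145*(1378 - 276) = -145*1102 = -159790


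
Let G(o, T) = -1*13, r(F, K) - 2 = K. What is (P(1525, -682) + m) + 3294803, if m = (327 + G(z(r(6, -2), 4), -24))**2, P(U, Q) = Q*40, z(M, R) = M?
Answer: 3366119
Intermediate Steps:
r(F, K) = 2 + K
P(U, Q) = 40*Q
G(o, T) = -13
m = 98596 (m = (327 - 13)**2 = 314**2 = 98596)
(P(1525, -682) + m) + 3294803 = (40*(-682) + 98596) + 3294803 = (-27280 + 98596) + 3294803 = 71316 + 3294803 = 3366119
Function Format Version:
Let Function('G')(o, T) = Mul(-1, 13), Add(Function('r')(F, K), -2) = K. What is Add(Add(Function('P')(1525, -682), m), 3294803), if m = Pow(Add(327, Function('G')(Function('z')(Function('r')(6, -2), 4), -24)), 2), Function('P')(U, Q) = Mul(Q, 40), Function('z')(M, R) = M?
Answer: 3366119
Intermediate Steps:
Function('r')(F, K) = Add(2, K)
Function('P')(U, Q) = Mul(40, Q)
Function('G')(o, T) = -13
m = 98596 (m = Pow(Add(327, -13), 2) = Pow(314, 2) = 98596)
Add(Add(Function('P')(1525, -682), m), 3294803) = Add(Add(Mul(40, -682), 98596), 3294803) = Add(Add(-27280, 98596), 3294803) = Add(71316, 3294803) = 3366119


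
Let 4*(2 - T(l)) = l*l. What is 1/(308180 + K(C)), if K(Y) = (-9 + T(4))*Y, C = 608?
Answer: 1/301492 ≈ 3.3168e-6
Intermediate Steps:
T(l) = 2 - l²/4 (T(l) = 2 - l*l/4 = 2 - l²/4)
K(Y) = -11*Y (K(Y) = (-9 + (2 - ¼*4²))*Y = (-9 + (2 - ¼*16))*Y = (-9 + (2 - 4))*Y = (-9 - 2)*Y = -11*Y)
1/(308180 + K(C)) = 1/(308180 - 11*608) = 1/(308180 - 6688) = 1/301492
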